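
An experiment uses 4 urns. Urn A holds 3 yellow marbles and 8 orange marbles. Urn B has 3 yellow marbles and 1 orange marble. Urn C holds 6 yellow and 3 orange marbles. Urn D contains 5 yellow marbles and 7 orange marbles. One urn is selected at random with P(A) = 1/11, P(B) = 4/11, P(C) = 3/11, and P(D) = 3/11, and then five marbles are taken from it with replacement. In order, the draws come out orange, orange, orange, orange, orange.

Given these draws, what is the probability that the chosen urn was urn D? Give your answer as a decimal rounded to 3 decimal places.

Under each hypothesis, the probability of the observed sequence is: P(data | urn A) = (8/11)(8/11)(8/11)(8/11)(8/11) = 0.20346; P(data | urn B) = (1/4)(1/4)(1/4)(1/4)(1/4) = 0.00097656; P(data | urn C) = (3/9)(3/9)(3/9)(3/9)(3/9) = 0.0041152; P(data | urn D) = (7/12)(7/12)(7/12)(7/12)(7/12) = 0.067544.
Multiplying each by its prior: 1/11 · 0.20346 = 0.018497, 4/11 · 0.00097656 = 0.00035511, 3/11 · 0.0041152 = 0.0011223, 3/11 · 0.067544 = 0.018421; these sum to 0.038395.
By Bayes' rule, P(urn D | data) = (0.018421) / (0.038395) = 0.47977.

0.480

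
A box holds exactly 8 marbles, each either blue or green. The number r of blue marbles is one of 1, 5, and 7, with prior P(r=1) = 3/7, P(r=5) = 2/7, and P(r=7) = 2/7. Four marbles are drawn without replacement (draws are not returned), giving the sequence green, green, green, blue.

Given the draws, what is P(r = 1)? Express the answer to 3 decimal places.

The likelihood of the observed sequence under each hypothesis: P(data | r = 1) = (7/8)(6/7)(5/6)(1/5) = 1/8; P(data | r = 5) = (3/8)(2/7)(1/6)(5/5) = 1/56; P(data | r = 7) = (1/8)(0/7) = 0.
Multiplying each by its prior: 3/7 · 1/8 = 3/56, 2/7 · 1/56 = 1/196, 2/7 · 0 = 0; summing to 23/392.
By Bayes' rule, P(r = 1 | data) = (3/56) / (23/392) = 21/23.

0.913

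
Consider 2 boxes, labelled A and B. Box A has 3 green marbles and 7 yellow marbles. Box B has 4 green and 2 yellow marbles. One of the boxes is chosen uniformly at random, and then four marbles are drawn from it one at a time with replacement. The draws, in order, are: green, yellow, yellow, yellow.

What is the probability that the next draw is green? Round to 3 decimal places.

Under each hypothesis, the probability of the observed sequence is: P(data | box A) = (3/10)(7/10)(7/10)(7/10) = 0.1029; P(data | box B) = (4/6)(2/6)(2/6)(2/6) = 0.024691.
Multiplying each by its prior: 1/2 · 0.1029 = 0.05145, 1/2 · 0.024691 = 0.012346; with total 0.063796.
Dividing through by the total gives posterior P(box A | data) = 0.80648, P(box B | data) = 0.19352.
So P(green next | data) = Σ P(green next | H) P(H | data) = (3/10)(0.80648) + (2/3)(0.19352) = 0.37096.

0.371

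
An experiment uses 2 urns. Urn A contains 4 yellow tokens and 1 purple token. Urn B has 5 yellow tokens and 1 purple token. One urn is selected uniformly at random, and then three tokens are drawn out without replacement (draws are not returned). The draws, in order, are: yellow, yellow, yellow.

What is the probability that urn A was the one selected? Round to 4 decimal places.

0.4444

Under each hypothesis, the probability of the observed sequence is: P(data | urn A) = (4/5)(3/4)(2/3) = 2/5; P(data | urn B) = (5/6)(4/5)(3/4) = 1/2.
Weighting by the prior gives 1/2 · 2/5 = 1/5, 1/2 · 1/2 = 1/4; with total 9/20.
Hence P(urn A | data) = (1/5) / (9/20) = 4/9.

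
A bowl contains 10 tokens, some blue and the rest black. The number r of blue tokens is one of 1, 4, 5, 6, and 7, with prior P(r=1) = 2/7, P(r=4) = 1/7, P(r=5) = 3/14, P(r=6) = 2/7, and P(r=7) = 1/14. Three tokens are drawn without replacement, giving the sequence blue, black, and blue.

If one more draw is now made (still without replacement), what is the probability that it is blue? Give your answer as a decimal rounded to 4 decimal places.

0.5086

Compute the likelihood of the observed sequence for each case: P(data | r = 1) = (1/10)(9/9)(0/8) = 0; P(data | r = 4) = (4/10)(6/9)(3/8) = 1/10; P(data | r = 5) = (5/10)(5/9)(4/8) = 5/36; P(data | r = 6) = (6/10)(4/9)(5/8) = 1/6; P(data | r = 7) = (7/10)(3/9)(6/8) = 7/40.
Weighting by the prior gives 2/7 · 0 = 0, 1/7 · 1/10 = 1/70, 3/14 · 5/36 = 5/168, 2/7 · 1/6 = 1/21, 1/14 · 7/40 = 1/80; these sum to 5/48.
Normalising, the posterior is P(r = 1 | data) = 0, P(r = 4 | data) = 24/175, P(r = 5 | data) = 2/7, P(r = 6 | data) = 16/35, P(r = 7 | data) = 3/25.
So P(blue next | data) = Σ P(blue next | H) P(H | data) = (2/7)(24/175) + (3/7)(2/7) + (4/7)(16/35) + (5/7)(3/25) = 89/175.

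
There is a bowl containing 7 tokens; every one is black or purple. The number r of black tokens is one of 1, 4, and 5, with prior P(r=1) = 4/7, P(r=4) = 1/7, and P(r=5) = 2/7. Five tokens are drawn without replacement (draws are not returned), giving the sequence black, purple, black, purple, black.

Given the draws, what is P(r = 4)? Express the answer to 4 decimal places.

0.3750

Compute the likelihood of the observed sequence for each case: P(data | r = 1) = (1/7)(6/6)(0/5) = 0; P(data | r = 4) = (4/7)(3/6)(3/5)(2/4)(2/3) = 2/35; P(data | r = 5) = (5/7)(2/6)(4/5)(1/4)(3/3) = 1/21.
The prior-weighted likelihoods are 4/7 · 0 = 0, 1/7 · 2/35 = 2/245, 2/7 · 1/21 = 2/147; summing to 16/735.
Hence P(r = 4 | data) = (2/245) / (16/735) = 3/8.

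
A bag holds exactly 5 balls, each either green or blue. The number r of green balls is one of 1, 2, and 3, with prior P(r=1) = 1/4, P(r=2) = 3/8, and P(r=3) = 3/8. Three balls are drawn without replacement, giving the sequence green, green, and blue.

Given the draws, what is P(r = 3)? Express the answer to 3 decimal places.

0.667

Under each hypothesis, the probability of the observed sequence is: P(data | r = 1) = (1/5)(0/4) = 0; P(data | r = 2) = (2/5)(1/4)(3/3) = 1/10; P(data | r = 3) = (3/5)(2/4)(2/3) = 1/5.
Weighting by the prior gives 1/4 · 0 = 0, 3/8 · 1/10 = 3/80, 3/8 · 1/5 = 3/40; these sum to 9/80.
So P(r = 3 | data) = (3/40) / (9/80) = 2/3.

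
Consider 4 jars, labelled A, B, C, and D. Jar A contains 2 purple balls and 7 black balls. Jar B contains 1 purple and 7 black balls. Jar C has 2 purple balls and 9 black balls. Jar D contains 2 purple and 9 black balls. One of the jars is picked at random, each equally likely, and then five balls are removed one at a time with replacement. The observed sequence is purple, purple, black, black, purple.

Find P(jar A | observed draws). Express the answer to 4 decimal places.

0.4103

Compute the likelihood of the observed sequence for each case: P(data | jar A) = (2/9)(2/9)(7/9)(7/9)(2/9) = 0.0066386; P(data | jar B) = (1/8)(1/8)(7/8)(7/8)(1/8) = 0.0014954; P(data | jar C) = (2/11)(2/11)(9/11)(9/11)(2/11) = 0.0040236; P(data | jar D) = (2/11)(2/11)(9/11)(9/11)(2/11) = 0.0040236.
The prior-weighted likelihoods are 1/4 · 0.0066386 = 0.0016596, 1/4 · 0.0014954 = 0.00037384, 1/4 · 0.0040236 = 0.0010059, 1/4 · 0.0040236 = 0.0010059; these sum to 0.0040453.
So P(jar A | data) = (0.0016596) / (0.0040453) = 0.41027.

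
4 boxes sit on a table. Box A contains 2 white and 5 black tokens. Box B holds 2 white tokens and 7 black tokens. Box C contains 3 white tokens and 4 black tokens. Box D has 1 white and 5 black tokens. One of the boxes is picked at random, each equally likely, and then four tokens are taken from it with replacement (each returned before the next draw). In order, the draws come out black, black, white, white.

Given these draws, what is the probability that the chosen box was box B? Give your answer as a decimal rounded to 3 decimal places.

Under each hypothesis, the probability of the observed sequence is: P(data | box A) = (5/7)(5/7)(2/7)(2/7) = 0.041649; P(data | box B) = (7/9)(7/9)(2/9)(2/9) = 0.029873; P(data | box C) = (4/7)(4/7)(3/7)(3/7) = 0.059975; P(data | box D) = (5/6)(5/6)(1/6)(1/6) = 0.01929.
Multiplying each by its prior: 1/4 · 0.041649 = 0.010412, 1/4 · 0.029873 = 0.0074684, 1/4 · 0.059975 = 0.014994, 1/4 · 0.01929 = 0.0048225; these sum to 0.037697.
Hence P(box B | data) = (0.0074684) / (0.037697) = 0.19812.

0.198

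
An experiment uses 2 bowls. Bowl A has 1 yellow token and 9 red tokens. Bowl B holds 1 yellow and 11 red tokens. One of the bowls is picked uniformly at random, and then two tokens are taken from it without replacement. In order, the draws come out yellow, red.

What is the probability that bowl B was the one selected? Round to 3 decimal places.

For each hypothesis, P(data | H) works out to: P(data | bowl A) = (1/10)(9/9) = 1/10; P(data | bowl B) = (1/12)(11/11) = 1/12.
Multiplying each by its prior: 1/2 · 1/10 = 1/20, 1/2 · 1/12 = 1/24; summing to 11/120.
So P(bowl B | data) = (1/24) / (11/120) = 5/11.

0.455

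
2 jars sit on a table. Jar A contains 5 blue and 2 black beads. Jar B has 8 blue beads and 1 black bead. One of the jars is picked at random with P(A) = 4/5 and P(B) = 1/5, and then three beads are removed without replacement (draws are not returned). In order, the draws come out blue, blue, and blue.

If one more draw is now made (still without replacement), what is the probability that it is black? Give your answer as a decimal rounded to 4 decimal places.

0.3772

Under each hypothesis, the probability of the observed sequence is: P(data | jar A) = (5/7)(4/6)(3/5) = 2/7; P(data | jar B) = (8/9)(7/8)(6/7) = 2/3.
Multiplying each by its prior: 4/5 · 2/7 = 8/35, 1/5 · 2/3 = 2/15; with total 38/105.
The posterior is then P(jar A | data) = 12/19, P(jar B | data) = 7/19.
Averaging over the posterior, P(black next | data) = (1/2)(12/19) + (1/6)(7/19) = 43/114.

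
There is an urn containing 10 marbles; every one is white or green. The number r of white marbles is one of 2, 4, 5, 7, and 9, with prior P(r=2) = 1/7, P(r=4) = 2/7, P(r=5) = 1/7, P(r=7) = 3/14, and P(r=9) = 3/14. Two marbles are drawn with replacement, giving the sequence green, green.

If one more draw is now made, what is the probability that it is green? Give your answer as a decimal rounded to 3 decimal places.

0.631

For each hypothesis, P(data | H) works out to: P(data | r = 2) = (8/10)(8/10) = 0.64; P(data | r = 4) = (6/10)(6/10) = 0.36; P(data | r = 5) = (5/10)(5/10) = 0.25; P(data | r = 7) = (3/10)(3/10) = 0.09; P(data | r = 9) = (1/10)(1/10) = 0.01.
Multiplying each by its prior: 1/7 · 0.64 = 0.091429, 2/7 · 0.36 = 0.10286, 1/7 · 0.25 = 0.035714, 3/14 · 0.09 = 0.019286, 3/14 · 0.01 = 0.0021429; with total 0.25143.
Dividing through by the total gives posterior P(r = 2 | data) = 0.36364, P(r = 4 | data) = 0.40909, P(r = 5 | data) = 0.14205, P(r = 7 | data) = 0.076705, P(r = 9 | data) = 0.0085227.
Averaging over the posterior, P(green next | data) = (4/5)(0.36364) + (3/5)(0.40909) + (1/2)(0.14205) + (3/10)(0.076705) + (1/10)(0.0085227) = 0.63125.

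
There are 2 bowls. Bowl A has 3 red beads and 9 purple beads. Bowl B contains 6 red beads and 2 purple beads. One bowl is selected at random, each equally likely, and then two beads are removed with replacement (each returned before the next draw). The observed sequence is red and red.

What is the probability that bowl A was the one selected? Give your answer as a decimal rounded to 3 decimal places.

0.100

Compute the likelihood of the observed sequence for each case: P(data | bowl A) = (3/12)(3/12) = 1/16; P(data | bowl B) = (6/8)(6/8) = 9/16.
Multiplying each by its prior: 1/2 · 1/16 = 1/32, 1/2 · 9/16 = 9/32; with total 5/16.
Hence P(bowl A | data) = (1/32) / (5/16) = 1/10.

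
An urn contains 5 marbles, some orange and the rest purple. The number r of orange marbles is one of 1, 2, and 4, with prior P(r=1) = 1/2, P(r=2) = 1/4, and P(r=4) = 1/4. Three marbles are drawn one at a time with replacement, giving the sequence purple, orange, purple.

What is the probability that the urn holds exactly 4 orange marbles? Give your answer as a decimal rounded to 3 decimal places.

The likelihood of the observed sequence under each hypothesis: P(data | r = 1) = (4/5)(1/5)(4/5) = 16/125; P(data | r = 2) = (3/5)(2/5)(3/5) = 18/125; P(data | r = 4) = (1/5)(4/5)(1/5) = 4/125.
The prior-weighted likelihoods are 1/2 · 16/125 = 8/125, 1/4 · 18/125 = 9/250, 1/4 · 4/125 = 1/125; with total 27/250.
Hence P(r = 4 | data) = (1/125) / (27/250) = 2/27.

0.074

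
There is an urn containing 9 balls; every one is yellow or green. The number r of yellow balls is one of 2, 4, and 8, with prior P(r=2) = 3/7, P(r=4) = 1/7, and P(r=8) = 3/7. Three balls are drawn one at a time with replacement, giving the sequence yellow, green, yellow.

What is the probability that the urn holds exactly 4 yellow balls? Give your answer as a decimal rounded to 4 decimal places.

The likelihood of the observed sequence under each hypothesis: P(data | r = 2) = (2/9)(7/9)(2/9) = 0.038409; P(data | r = 4) = (4/9)(5/9)(4/9) = 0.10974; P(data | r = 8) = (8/9)(1/9)(8/9) = 0.087791.
Multiplying each by its prior: 3/7 · 0.038409 = 0.016461, 1/7 · 0.10974 = 0.015677, 3/7 · 0.087791 = 0.037625; with total 0.069763.
By Bayes' rule, P(r = 4 | data) = (0.015677) / (0.069763) = 0.22472.

0.2247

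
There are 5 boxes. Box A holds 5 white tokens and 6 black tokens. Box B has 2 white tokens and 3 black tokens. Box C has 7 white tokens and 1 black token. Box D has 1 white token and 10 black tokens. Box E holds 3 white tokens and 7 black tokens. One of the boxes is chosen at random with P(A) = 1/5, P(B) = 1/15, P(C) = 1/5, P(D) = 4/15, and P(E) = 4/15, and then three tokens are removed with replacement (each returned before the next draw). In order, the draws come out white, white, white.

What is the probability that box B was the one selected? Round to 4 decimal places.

The likelihood of the observed sequence under each hypothesis: P(data | box A) = (5/11)(5/11)(5/11) = 0.093914; P(data | box B) = (2/5)(2/5)(2/5) = 0.064; P(data | box C) = (7/8)(7/8)(7/8) = 0.66992; P(data | box D) = (1/11)(1/11)(1/11) = 0.00075131; P(data | box E) = (3/10)(3/10)(3/10) = 0.027.
The prior-weighted likelihoods are 1/5 · 0.093914 = 0.018783, 1/15 · 0.064 = 0.0042667, 1/5 · 0.66992 = 0.13398, 4/15 · 0.00075131 = 0.00020035, 4/15 · 0.027 = 0.0072; with total 0.16443.
So P(box B | data) = (0.0042667) / (0.16443) = 0.025948.

0.0259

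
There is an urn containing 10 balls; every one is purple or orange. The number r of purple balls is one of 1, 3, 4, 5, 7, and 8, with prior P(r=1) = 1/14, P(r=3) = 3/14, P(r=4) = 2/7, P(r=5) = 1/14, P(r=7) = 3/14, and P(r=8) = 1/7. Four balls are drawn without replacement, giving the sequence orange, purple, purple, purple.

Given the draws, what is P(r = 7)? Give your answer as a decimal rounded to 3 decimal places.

Compute the likelihood of the observed sequence for each case: P(data | r = 1) = (9/10)(1/9)(0/8) = 0; P(data | r = 3) = (7/10)(3/9)(2/8)(1/7) = 0.0083333; P(data | r = 4) = (6/10)(4/9)(3/8)(2/7) = 0.028571; P(data | r = 5) = (5/10)(5/9)(4/8)(3/7) = 0.059524; P(data | r = 7) = (3/10)(7/9)(6/8)(5/7) = 0.125; P(data | r = 8) = (2/10)(8/9)(7/8)(6/7) = 0.13333.
Weighting by the prior gives 1/14 · 0 = 0, 3/14 · 0.0083333 = 0.0017857, 2/7 · 0.028571 = 0.0081633, 1/14 · 0.059524 = 0.0042517, 3/14 · 0.125 = 0.026786, 1/7 · 0.13333 = 0.019048; summing to 0.060034.
So P(r = 7 | data) = (0.026786) / (0.060034) = 0.44618.

0.446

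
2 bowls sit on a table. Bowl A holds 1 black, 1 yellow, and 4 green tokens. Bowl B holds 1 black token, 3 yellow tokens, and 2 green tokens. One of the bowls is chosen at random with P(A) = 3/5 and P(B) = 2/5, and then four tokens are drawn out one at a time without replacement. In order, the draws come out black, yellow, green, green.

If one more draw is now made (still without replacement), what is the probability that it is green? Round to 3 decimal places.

0.750

The likelihood of the observed sequence under each hypothesis: P(data | bowl A) = (1/6)(1/5)(4/4)(3/3) = 1/30; P(data | bowl B) = (1/6)(3/5)(2/4)(1/3) = 1/60.
Weighting by the prior gives 3/5 · 1/30 = 1/50, 2/5 · 1/60 = 1/150; with total 2/75.
Dividing through by the total gives posterior P(bowl A | data) = 3/4, P(bowl B | data) = 1/4.
So P(green next | data) = Σ P(green next | H) P(H | data) = (1)(3/4) + (0)(1/4) = 3/4.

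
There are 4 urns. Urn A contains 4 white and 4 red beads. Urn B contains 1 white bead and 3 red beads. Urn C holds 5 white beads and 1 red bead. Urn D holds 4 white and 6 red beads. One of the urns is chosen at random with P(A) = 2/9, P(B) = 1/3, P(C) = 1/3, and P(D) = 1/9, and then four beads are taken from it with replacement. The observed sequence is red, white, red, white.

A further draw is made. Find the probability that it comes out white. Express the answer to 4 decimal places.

0.4629

Compute the likelihood of the observed sequence for each case: P(data | urn A) = (4/8)(4/8)(4/8)(4/8) = 0.0625; P(data | urn B) = (3/4)(1/4)(3/4)(1/4) = 0.035156; P(data | urn C) = (1/6)(5/6)(1/6)(5/6) = 0.01929; P(data | urn D) = (6/10)(4/10)(6/10)(4/10) = 0.0576.
The prior-weighted likelihoods are 2/9 · 0.0625 = 0.013889, 1/3 · 0.035156 = 0.011719, 1/3 · 0.01929 = 0.00643, 1/9 · 0.0576 = 0.0064; summing to 0.038438.
Normalising, the posterior is P(urn A | data) = 0.36134, P(urn B | data) = 0.30488, P(urn C | data) = 0.16728, P(urn D | data) = 0.1665.
Averaging over the posterior, P(white next | data) = (1/2)(0.36134) + (1/4)(0.30488) + (5/6)(0.16728) + (2/5)(0.1665) = 0.46289.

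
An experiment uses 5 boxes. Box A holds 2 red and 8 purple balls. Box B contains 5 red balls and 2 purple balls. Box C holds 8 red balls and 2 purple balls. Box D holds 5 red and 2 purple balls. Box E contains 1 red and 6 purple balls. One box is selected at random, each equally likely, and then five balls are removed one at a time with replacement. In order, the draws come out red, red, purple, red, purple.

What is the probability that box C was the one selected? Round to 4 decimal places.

0.2348

Compute the likelihood of the observed sequence for each case: P(data | box A) = (2/10)(2/10)(8/10)(2/10)(8/10) = 0.00512; P(data | box B) = (5/7)(5/7)(2/7)(5/7)(2/7) = 0.02975; P(data | box C) = (8/10)(8/10)(2/10)(8/10)(2/10) = 0.02048; P(data | box D) = (5/7)(5/7)(2/7)(5/7)(2/7) = 0.02975; P(data | box E) = (1/7)(1/7)(6/7)(1/7)(6/7) = 0.002142.
Weighting by the prior gives 1/5 · 0.00512 = 0.001024, 1/5 · 0.02975 = 0.0059499, 1/5 · 0.02048 = 0.004096, 1/5 · 0.02975 = 0.0059499, 1/5 · 0.002142 = 0.00042839; these sum to 0.017448.
Therefore the posterior P(box C | data) = (0.004096) / (0.017448) = 0.23475.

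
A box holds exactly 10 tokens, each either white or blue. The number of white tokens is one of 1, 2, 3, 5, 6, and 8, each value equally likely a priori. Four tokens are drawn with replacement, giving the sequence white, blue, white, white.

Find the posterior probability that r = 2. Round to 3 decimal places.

0.023

For each hypothesis, P(data | H) works out to: P(data | r = 1) = (1/10)(9/10)(1/10)(1/10) = 0.0009; P(data | r = 2) = (2/10)(8/10)(2/10)(2/10) = 0.0064; P(data | r = 3) = (3/10)(7/10)(3/10)(3/10) = 0.0189; P(data | r = 5) = (5/10)(5/10)(5/10)(5/10) = 0.0625; P(data | r = 6) = (6/10)(4/10)(6/10)(6/10) = 0.0864; P(data | r = 8) = (8/10)(2/10)(8/10)(8/10) = 0.1024.
The prior-weighted likelihoods are 1/6 · 0.0009 = 0.00015, 1/6 · 0.0064 = 0.0010667, 1/6 · 0.0189 = 0.00315, 1/6 · 0.0625 = 0.010417, 1/6 · 0.0864 = 0.0144, 1/6 · 0.1024 = 0.017067; with total 0.04625.
Therefore the posterior P(r = 2 | data) = (0.0010667) / (0.04625) = 0.023063.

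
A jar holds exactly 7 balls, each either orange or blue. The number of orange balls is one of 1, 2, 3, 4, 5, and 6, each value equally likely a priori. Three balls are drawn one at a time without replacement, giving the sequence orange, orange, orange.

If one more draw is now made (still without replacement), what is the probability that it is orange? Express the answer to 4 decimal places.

0.6000

Compute the likelihood of the observed sequence for each case: P(data | r = 1) = (1/7)(0/6) = 0; P(data | r = 2) = (2/7)(1/6)(0/5) = 0; P(data | r = 3) = (3/7)(2/6)(1/5) = 1/35; P(data | r = 4) = (4/7)(3/6)(2/5) = 4/35; P(data | r = 5) = (5/7)(4/6)(3/5) = 2/7; P(data | r = 6) = (6/7)(5/6)(4/5) = 4/7.
The prior-weighted likelihoods are 1/6 · 0 = 0, 1/6 · 0 = 0, 1/6 · 1/35 = 1/210, 1/6 · 4/35 = 2/105, 1/6 · 2/7 = 1/21, 1/6 · 4/7 = 2/21; with total 1/6.
Dividing through by the total gives posterior P(r = 1 | data) = 0, P(r = 2 | data) = 0, P(r = 3 | data) = 1/35, P(r = 4 | data) = 4/35, P(r = 5 | data) = 2/7, P(r = 6 | data) = 4/7.
The predictive probability is P(orange next | data) = (0)(1/35) + (1/4)(4/35) + (1/2)(2/7) + (3/4)(4/7) = 3/5.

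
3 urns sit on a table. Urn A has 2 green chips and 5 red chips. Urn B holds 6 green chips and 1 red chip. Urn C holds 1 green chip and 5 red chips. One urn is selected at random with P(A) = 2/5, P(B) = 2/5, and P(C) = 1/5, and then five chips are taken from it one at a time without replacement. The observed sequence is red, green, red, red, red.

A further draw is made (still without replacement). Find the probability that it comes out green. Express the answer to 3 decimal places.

Compute the likelihood of the observed sequence for each case: P(data | urn A) = (5/7)(2/6)(4/5)(3/4)(2/3) = 2/21; P(data | urn B) = (1/7)(6/6)(0/5) = 0; P(data | urn C) = (5/6)(1/5)(4/4)(3/3)(2/2) = 1/6.
Multiplying each by its prior: 2/5 · 2/21 = 4/105, 2/5 · 0 = 0, 1/5 · 1/6 = 1/30; these sum to 1/14.
Normalising, the posterior is P(urn A | data) = 8/15, P(urn B | data) = 0, P(urn C | data) = 7/15.
Averaging over the posterior, P(green next | data) = (1/2)(8/15) + (0)(7/15) = 4/15.

0.267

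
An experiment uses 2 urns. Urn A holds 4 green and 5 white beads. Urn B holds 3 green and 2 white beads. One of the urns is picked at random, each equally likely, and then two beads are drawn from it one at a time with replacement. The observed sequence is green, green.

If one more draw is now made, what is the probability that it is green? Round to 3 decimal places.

The likelihood of the observed sequence under each hypothesis: P(data | urn A) = (4/9)(4/9) = 0.19753; P(data | urn B) = (3/5)(3/5) = 0.36.
Multiplying each by its prior: 1/2 · 0.19753 = 0.098765, 1/2 · 0.36 = 0.18; summing to 0.27877.
Normalising, the posterior is P(urn A | data) = 0.3543, P(urn B | data) = 0.6457.
The predictive probability is P(green next | data) = (4/9)(0.3543) + (3/5)(0.6457) = 0.54489.

0.545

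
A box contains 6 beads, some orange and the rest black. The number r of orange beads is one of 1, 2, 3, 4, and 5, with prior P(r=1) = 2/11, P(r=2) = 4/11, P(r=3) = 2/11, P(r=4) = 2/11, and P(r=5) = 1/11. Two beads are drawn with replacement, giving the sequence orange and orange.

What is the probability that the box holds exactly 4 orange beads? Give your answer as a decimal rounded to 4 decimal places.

0.3441

The likelihood of the observed sequence under each hypothesis: P(data | r = 1) = (1/6)(1/6) = 1/36; P(data | r = 2) = (2/6)(2/6) = 1/9; P(data | r = 3) = (3/6)(3/6) = 1/4; P(data | r = 4) = (4/6)(4/6) = 4/9; P(data | r = 5) = (5/6)(5/6) = 25/36.
Weighting by the prior gives 2/11 · 1/36 = 1/198, 4/11 · 1/9 = 4/99, 2/11 · 1/4 = 1/22, 2/11 · 4/9 = 8/99, 1/11 · 25/36 = 25/396; summing to 31/132.
Hence P(r = 4 | data) = (8/99) / (31/132) = 32/93.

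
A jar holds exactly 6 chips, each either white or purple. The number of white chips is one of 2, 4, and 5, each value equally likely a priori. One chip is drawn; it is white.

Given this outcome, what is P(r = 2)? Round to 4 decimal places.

Under each hypothesis, the probability of this draw is: P(data | r = 2) = (2/6) = 1/3; P(data | r = 4) = (4/6) = 2/3; P(data | r = 5) = (5/6) = 5/6.
Weighting by the prior gives 1/3 · 1/3 = 1/9, 1/3 · 2/3 = 2/9, 1/3 · 5/6 = 5/18; with total 11/18.
By Bayes' rule, P(r = 2 | data) = (1/9) / (11/18) = 2/11.

0.1818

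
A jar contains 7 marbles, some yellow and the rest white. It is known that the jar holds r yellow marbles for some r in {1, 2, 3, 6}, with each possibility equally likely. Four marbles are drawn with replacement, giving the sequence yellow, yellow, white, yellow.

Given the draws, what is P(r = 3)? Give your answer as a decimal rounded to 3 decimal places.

0.292

The likelihood of the observed sequence under each hypothesis: P(data | r = 1) = (1/7)(1/7)(6/7)(1/7) = 0.002499; P(data | r = 2) = (2/7)(2/7)(5/7)(2/7) = 0.01666; P(data | r = 3) = (3/7)(3/7)(4/7)(3/7) = 0.044981; P(data | r = 6) = (6/7)(6/7)(1/7)(6/7) = 0.089963.
Weighting by the prior gives 1/4 · 0.002499 = 0.00062474, 1/4 · 0.01666 = 0.0041649, 1/4 · 0.044981 = 0.011245, 1/4 · 0.089963 = 0.022491; these sum to 0.038526.
Hence P(r = 3 | data) = (0.011245) / (0.038526) = 0.29189.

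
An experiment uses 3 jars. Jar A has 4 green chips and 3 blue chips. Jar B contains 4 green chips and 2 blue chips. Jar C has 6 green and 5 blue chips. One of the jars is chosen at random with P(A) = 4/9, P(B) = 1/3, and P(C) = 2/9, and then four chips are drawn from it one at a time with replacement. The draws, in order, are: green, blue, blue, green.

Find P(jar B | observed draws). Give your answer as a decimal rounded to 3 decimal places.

0.290

Under each hypothesis, the probability of the observed sequence is: P(data | jar A) = (4/7)(3/7)(3/7)(4/7) = 0.059975; P(data | jar B) = (4/6)(2/6)(2/6)(4/6) = 0.049383; P(data | jar C) = (6/11)(5/11)(5/11)(6/11) = 0.061471.
Weighting by the prior gives 4/9 · 0.059975 = 0.026656, 1/3 · 0.049383 = 0.016461, 2/9 · 0.061471 = 0.01366; with total 0.056777.
Therefore the posterior P(jar B | data) = (0.016461) / (0.056777) = 0.28992.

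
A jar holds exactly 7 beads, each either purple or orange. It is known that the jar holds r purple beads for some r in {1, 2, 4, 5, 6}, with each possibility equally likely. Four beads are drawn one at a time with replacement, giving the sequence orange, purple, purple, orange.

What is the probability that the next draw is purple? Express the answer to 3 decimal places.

0.525

Compute the likelihood of the observed sequence for each case: P(data | r = 1) = (6/7)(1/7)(1/7)(6/7) = 0.014994; P(data | r = 2) = (5/7)(2/7)(2/7)(5/7) = 0.041649; P(data | r = 4) = (3/7)(4/7)(4/7)(3/7) = 0.059975; P(data | r = 5) = (2/7)(5/7)(5/7)(2/7) = 0.041649; P(data | r = 6) = (1/7)(6/7)(6/7)(1/7) = 0.014994.
The prior-weighted likelihoods are 1/5 · 0.014994 = 0.0029988, 1/5 · 0.041649 = 0.0083299, 1/5 · 0.059975 = 0.011995, 1/5 · 0.041649 = 0.0083299, 1/5 · 0.014994 = 0.0029988; summing to 0.034652.
The posterior is then P(r = 1 | data) = 0.086538, P(r = 2 | data) = 0.24038, P(r = 4 | data) = 0.34615, P(r = 5 | data) = 0.24038, P(r = 6 | data) = 0.086538.
Averaging over the posterior, P(purple next | data) = (1/7)(0.086538) + (2/7)(0.24038) + (4/7)(0.34615) + (5/7)(0.24038) + (6/7)(0.086538) = 0.52473.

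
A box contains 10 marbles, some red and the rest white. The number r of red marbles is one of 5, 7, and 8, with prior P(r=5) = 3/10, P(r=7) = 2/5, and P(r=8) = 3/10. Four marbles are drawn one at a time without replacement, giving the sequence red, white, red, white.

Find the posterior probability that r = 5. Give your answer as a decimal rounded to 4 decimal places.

Compute the likelihood of the observed sequence for each case: P(data | r = 5) = (5/10)(5/9)(4/8)(4/7) = 0.079365; P(data | r = 7) = (7/10)(3/9)(6/8)(2/7) = 0.05; P(data | r = 8) = (8/10)(2/9)(7/8)(1/7) = 0.022222.
Weighting by the prior gives 3/10 · 0.079365 = 0.02381, 2/5 · 0.05 = 0.02, 3/10 · 0.022222 = 0.0066667; with total 0.050476.
By Bayes' rule, P(r = 5 | data) = (0.02381) / (0.050476) = 0.4717.

0.4717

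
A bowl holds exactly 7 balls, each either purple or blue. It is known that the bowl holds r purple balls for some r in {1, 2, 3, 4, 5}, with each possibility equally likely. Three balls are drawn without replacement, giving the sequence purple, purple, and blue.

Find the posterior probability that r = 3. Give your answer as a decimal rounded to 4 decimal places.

Under each hypothesis, the probability of the observed sequence is: P(data | r = 1) = (1/7)(0/6) = 0; P(data | r = 2) = (2/7)(1/6)(5/5) = 1/21; P(data | r = 3) = (3/7)(2/6)(4/5) = 4/35; P(data | r = 4) = (4/7)(3/6)(3/5) = 6/35; P(data | r = 5) = (5/7)(4/6)(2/5) = 4/21.
Multiplying each by its prior: 1/5 · 0 = 0, 1/5 · 1/21 = 1/105, 1/5 · 4/35 = 4/175, 1/5 · 6/35 = 6/175, 1/5 · 4/21 = 4/105; these sum to 11/105.
Hence P(r = 3 | data) = (4/175) / (11/105) = 12/55.

0.2182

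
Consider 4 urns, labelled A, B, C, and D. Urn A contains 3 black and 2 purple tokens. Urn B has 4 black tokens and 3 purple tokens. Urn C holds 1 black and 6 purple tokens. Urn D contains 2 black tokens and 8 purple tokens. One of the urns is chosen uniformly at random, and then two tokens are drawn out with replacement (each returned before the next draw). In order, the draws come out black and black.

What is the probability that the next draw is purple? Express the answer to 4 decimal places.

0.4464

For each hypothesis, P(data | H) works out to: P(data | urn A) = (3/5)(3/5) = 9/25; P(data | urn B) = (4/7)(4/7) = 16/49; P(data | urn C) = (1/7)(1/7) = 1/49; P(data | urn D) = (2/10)(2/10) = 1/25.
Multiplying each by its prior: 1/4 · 9/25 = 9/100, 1/4 · 16/49 = 4/49, 1/4 · 1/49 = 1/196, 1/4 · 1/25 = 1/100; with total 183/980.
The posterior is then P(urn A | data) = 0.48197, P(urn B | data) = 0.43716, P(urn C | data) = 0.027322, P(urn D | data) = 0.053552.
Averaging over the posterior, P(purple next | data) = (2/5)(0.48197) + (3/7)(0.43716) + (6/7)(0.027322) + (4/5)(0.053552) = 0.4464.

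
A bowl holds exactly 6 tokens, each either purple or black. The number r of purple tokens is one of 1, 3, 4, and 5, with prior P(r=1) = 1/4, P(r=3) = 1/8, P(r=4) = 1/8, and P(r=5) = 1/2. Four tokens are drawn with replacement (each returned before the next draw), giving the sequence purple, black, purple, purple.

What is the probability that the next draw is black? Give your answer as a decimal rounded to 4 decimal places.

Compute the likelihood of the observed sequence for each case: P(data | r = 1) = (1/6)(5/6)(1/6)(1/6) = 0.003858; P(data | r = 3) = (3/6)(3/6)(3/6)(3/6) = 0.0625; P(data | r = 4) = (4/6)(2/6)(4/6)(4/6) = 0.098765; P(data | r = 5) = (5/6)(1/6)(5/6)(5/6) = 0.096451.
Weighting by the prior gives 1/4 · 0.003858 = 0.00096451, 1/8 · 0.0625 = 0.0078125, 1/8 · 0.098765 = 0.012346, 1/2 · 0.096451 = 0.048225; these sum to 0.069348.
Dividing through by the total gives posterior P(r = 1 | data) = 0.013908, P(r = 3 | data) = 0.11266, P(r = 4 | data) = 0.17803, P(r = 5 | data) = 0.69541.
Averaging over the posterior, P(black next | data) = (5/6)(0.013908) + (1/2)(0.11266) + (1/3)(0.17803) + (1/6)(0.69541) = 0.24316.

0.2432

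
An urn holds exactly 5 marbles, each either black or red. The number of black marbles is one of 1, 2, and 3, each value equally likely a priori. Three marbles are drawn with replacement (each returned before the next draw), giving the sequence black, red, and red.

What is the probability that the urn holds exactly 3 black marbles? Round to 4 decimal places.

For each hypothesis, P(data | H) works out to: P(data | r = 1) = (1/5)(4/5)(4/5) = 16/125; P(data | r = 2) = (2/5)(3/5)(3/5) = 18/125; P(data | r = 3) = (3/5)(2/5)(2/5) = 12/125.
Multiplying each by its prior: 1/3 · 16/125 = 16/375, 1/3 · 18/125 = 6/125, 1/3 · 12/125 = 4/125; these sum to 46/375.
By Bayes' rule, P(r = 3 | data) = (4/125) / (46/375) = 6/23.

0.2609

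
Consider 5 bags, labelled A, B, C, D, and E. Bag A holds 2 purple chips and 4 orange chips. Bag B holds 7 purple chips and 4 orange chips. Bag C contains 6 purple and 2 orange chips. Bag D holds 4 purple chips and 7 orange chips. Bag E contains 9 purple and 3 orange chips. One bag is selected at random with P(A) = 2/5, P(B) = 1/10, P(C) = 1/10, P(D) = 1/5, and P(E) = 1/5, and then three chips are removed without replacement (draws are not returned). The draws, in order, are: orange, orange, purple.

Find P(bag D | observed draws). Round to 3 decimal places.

0.253

Under each hypothesis, the probability of the observed sequence is: P(data | bag A) = (4/6)(3/5)(2/4) = 0.2; P(data | bag B) = (4/11)(3/10)(7/9) = 0.084848; P(data | bag C) = (2/8)(1/7)(6/6) = 0.035714; P(data | bag D) = (7/11)(6/10)(4/9) = 0.1697; P(data | bag E) = (3/12)(2/11)(9/10) = 0.040909.
Weighting by the prior gives 2/5 · 0.2 = 0.08, 1/10 · 0.084848 = 0.0084848, 1/10 · 0.035714 = 0.0035714, 1/5 · 0.1697 = 0.033939, 1/5 · 0.040909 = 0.0081818; with total 0.13418.
Hence P(bag D | data) = (0.033939) / (0.13418) = 0.25294.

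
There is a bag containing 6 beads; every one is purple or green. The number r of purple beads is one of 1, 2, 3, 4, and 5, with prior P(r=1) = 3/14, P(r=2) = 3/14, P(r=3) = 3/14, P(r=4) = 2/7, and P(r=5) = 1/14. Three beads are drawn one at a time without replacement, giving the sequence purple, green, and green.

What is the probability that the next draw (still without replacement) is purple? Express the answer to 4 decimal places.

Under each hypothesis, the probability of the observed sequence is: P(data | r = 1) = (1/6)(5/5)(4/4) = 1/6; P(data | r = 2) = (2/6)(4/5)(3/4) = 1/5; P(data | r = 3) = (3/6)(3/5)(2/4) = 3/20; P(data | r = 4) = (4/6)(2/5)(1/4) = 1/15; P(data | r = 5) = (5/6)(1/5)(0/4) = 0.
The prior-weighted likelihoods are 3/14 · 1/6 = 1/28, 3/14 · 1/5 = 3/70, 3/14 · 3/20 = 9/280, 2/7 · 1/15 = 2/105, 1/14 · 0 = 0; summing to 109/840.
Normalising, the posterior is P(r = 1 | data) = 30/109, P(r = 2 | data) = 36/109, P(r = 3 | data) = 27/109, P(r = 4 | data) = 16/109, P(r = 5 | data) = 0.
So P(purple next | data) = Σ P(purple next | H) P(H | data) = (0)(30/109) + (1/3)(36/109) + (2/3)(27/109) + (1)(16/109) = 46/109.

0.4220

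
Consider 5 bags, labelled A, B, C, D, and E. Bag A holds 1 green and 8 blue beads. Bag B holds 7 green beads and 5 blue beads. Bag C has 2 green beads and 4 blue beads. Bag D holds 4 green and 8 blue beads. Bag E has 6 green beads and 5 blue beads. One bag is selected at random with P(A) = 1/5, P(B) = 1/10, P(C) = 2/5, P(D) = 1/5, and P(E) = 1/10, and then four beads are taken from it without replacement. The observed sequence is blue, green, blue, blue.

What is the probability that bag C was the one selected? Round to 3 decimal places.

0.502

For each hypothesis, P(data | H) works out to: P(data | bag A) = (8/9)(1/8)(7/7)(6/6) = 0.11111; P(data | bag B) = (5/12)(7/11)(4/10)(3/9) = 0.035354; P(data | bag C) = (4/6)(2/5)(3/4)(2/3) = 0.13333; P(data | bag D) = (8/12)(4/11)(7/10)(6/9) = 0.11313; P(data | bag E) = (5/11)(6/10)(4/9)(3/8) = 0.045455.
Multiplying each by its prior: 1/5 · 0.11111 = 0.022222, 1/10 · 0.035354 = 0.0035354, 2/5 · 0.13333 = 0.053333, 1/5 · 0.11313 = 0.022626, 1/10 · 0.045455 = 0.0045455; these sum to 0.10626.
By Bayes' rule, P(bag C | data) = (0.053333) / (0.10626) = 0.5019.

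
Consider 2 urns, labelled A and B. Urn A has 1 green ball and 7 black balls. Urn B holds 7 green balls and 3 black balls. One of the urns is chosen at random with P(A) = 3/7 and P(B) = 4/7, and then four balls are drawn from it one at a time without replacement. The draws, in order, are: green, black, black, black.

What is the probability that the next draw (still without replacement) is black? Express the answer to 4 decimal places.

0.9184

Compute the likelihood of the observed sequence for each case: P(data | urn A) = (1/8)(7/7)(6/6)(5/5) = 1/8; P(data | urn B) = (7/10)(3/9)(2/8)(1/7) = 1/120.
The prior-weighted likelihoods are 3/7 · 1/8 = 3/56, 4/7 · 1/120 = 1/210; summing to 7/120.
The posterior is then P(urn A | data) = 45/49, P(urn B | data) = 4/49.
So P(black next | data) = Σ P(black next | H) P(H | data) = (1)(45/49) + (0)(4/49) = 45/49.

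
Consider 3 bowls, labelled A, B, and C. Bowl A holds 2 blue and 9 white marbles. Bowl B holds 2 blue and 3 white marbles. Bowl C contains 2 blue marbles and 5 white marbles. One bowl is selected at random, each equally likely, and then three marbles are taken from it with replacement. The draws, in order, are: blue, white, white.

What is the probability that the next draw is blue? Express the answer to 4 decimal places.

Under each hypothesis, the probability of the observed sequence is: P(data | bowl A) = (2/11)(9/11)(9/11) = 0.12171; P(data | bowl B) = (2/5)(3/5)(3/5) = 0.144; P(data | bowl C) = (2/7)(5/7)(5/7) = 0.14577.
Multiplying each by its prior: 1/3 · 0.12171 = 0.040571, 1/3 · 0.144 = 0.048, 1/3 · 0.14577 = 0.048591; these sum to 0.13716.
Dividing through by the total gives posterior P(bowl A | data) = 0.29579, P(bowl B | data) = 0.34995, P(bowl C | data) = 0.35426.
So P(blue next | data) = Σ P(blue next | H) P(H | data) = (2/11)(0.29579) + (2/5)(0.34995) + (2/7)(0.35426) = 0.29498.

0.2950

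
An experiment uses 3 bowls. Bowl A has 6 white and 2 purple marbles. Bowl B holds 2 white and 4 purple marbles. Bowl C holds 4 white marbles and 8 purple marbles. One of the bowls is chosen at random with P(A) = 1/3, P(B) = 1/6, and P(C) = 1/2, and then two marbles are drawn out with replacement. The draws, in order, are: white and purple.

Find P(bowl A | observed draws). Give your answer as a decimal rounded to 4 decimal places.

0.2967

Compute the likelihood of the observed sequence for each case: P(data | bowl A) = (6/8)(2/8) = 3/16; P(data | bowl B) = (2/6)(4/6) = 2/9; P(data | bowl C) = (4/12)(8/12) = 2/9.
The prior-weighted likelihoods are 1/3 · 3/16 = 1/16, 1/6 · 2/9 = 1/27, 1/2 · 2/9 = 1/9; with total 91/432.
By Bayes' rule, P(bowl A | data) = (1/16) / (91/432) = 27/91.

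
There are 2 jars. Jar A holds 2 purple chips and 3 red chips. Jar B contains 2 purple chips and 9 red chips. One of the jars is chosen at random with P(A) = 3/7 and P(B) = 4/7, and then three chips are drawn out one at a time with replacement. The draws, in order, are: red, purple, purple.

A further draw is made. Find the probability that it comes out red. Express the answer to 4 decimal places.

Under each hypothesis, the probability of the observed sequence is: P(data | jar A) = (3/5)(2/5)(2/5) = 0.096; P(data | jar B) = (9/11)(2/11)(2/11) = 0.027047.
Weighting by the prior gives 3/7 · 0.096 = 0.041143, 4/7 · 0.027047 = 0.015456; summing to 0.056598.
Dividing through by the total gives posterior P(jar A | data) = 0.72693, P(jar B | data) = 0.27307.
So P(red next | data) = Σ P(red next | H) P(H | data) = (3/5)(0.72693) + (9/11)(0.27307) = 0.65958.

0.6596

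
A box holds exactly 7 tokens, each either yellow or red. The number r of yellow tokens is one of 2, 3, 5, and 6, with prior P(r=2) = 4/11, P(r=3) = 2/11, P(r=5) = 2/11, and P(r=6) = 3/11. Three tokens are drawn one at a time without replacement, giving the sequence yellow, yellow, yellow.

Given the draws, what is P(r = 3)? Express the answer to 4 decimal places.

For each hypothesis, P(data | H) works out to: P(data | r = 2) = (2/7)(1/6)(0/5) = 0; P(data | r = 3) = (3/7)(2/6)(1/5) = 1/35; P(data | r = 5) = (5/7)(4/6)(3/5) = 2/7; P(data | r = 6) = (6/7)(5/6)(4/5) = 4/7.
Multiplying each by its prior: 4/11 · 0 = 0, 2/11 · 1/35 = 2/385, 2/11 · 2/7 = 4/77, 3/11 · 4/7 = 12/77; these sum to 82/385.
Hence P(r = 3 | data) = (2/385) / (82/385) = 1/41.

0.0244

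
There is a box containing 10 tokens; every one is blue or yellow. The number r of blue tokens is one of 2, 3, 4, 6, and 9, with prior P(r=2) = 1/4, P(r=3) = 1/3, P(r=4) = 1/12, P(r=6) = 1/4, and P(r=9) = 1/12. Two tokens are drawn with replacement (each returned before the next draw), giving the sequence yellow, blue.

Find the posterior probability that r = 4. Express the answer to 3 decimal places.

Compute the likelihood of the observed sequence for each case: P(data | r = 2) = (8/10)(2/10) = 4/25; P(data | r = 3) = (7/10)(3/10) = 21/100; P(data | r = 4) = (6/10)(4/10) = 6/25; P(data | r = 6) = (4/10)(6/10) = 6/25; P(data | r = 9) = (1/10)(9/10) = 9/100.
Weighting by the prior gives 1/4 · 4/25 = 1/25, 1/3 · 21/100 = 7/100, 1/12 · 6/25 = 1/50, 1/4 · 6/25 = 3/50, 1/12 · 9/100 = 3/400; these sum to 79/400.
Therefore the posterior P(r = 4 | data) = (1/50) / (79/400) = 8/79.

0.101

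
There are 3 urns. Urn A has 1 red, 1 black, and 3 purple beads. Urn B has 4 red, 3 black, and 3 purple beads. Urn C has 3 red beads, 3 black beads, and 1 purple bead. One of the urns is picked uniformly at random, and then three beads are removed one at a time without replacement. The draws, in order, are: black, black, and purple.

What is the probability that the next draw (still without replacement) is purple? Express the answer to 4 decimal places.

0.1333

Compute the likelihood of the observed sequence for each case: P(data | urn A) = (1/5)(0/4) = 0; P(data | urn B) = (3/10)(2/9)(3/8) = 1/40; P(data | urn C) = (3/7)(2/6)(1/5) = 1/35.
The prior-weighted likelihoods are 1/3 · 0 = 0, 1/3 · 1/40 = 1/120, 1/3 · 1/35 = 1/105; with total 1/56.
Dividing through by the total gives posterior P(urn A | data) = 0, P(urn B | data) = 7/15, P(urn C | data) = 8/15.
Averaging over the posterior, P(purple next | data) = (2/7)(7/15) + (0)(8/15) = 2/15.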